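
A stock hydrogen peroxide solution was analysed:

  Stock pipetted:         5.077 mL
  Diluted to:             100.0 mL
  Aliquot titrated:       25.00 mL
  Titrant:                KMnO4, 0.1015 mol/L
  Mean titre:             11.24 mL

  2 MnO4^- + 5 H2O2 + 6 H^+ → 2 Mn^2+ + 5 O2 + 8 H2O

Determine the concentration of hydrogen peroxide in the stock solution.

n(KMnO4) = 0.01124 × 0.1015 = 1.141 × 10^-3 mol
From the 5:2 ratio, n(H2O2) in the aliquot = 5/2 × 1.141 × 10^-3 = 2.852 × 10^-3 mol
[H2O2]_dilute = 2.852 × 10^-3 / 0.02500 = 0.1141 mol/L
Dilution factor = 100.0 / 5.077 = 19.70
[H2O2]_stock = 0.1141 × 19.70 = 2.247 mol/L

2.247 mol/L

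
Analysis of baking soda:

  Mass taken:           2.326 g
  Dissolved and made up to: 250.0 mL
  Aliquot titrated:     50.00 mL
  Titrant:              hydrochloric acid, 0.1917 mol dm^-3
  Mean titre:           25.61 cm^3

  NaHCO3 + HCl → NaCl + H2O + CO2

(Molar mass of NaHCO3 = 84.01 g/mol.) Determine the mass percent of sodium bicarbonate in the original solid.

n(HCl) per titration = 0.02561 × 0.1917 = 4.909 × 10^-3 mol
n(NaHCO3) in each aliquot = 4.909 × 10^-3 mol (1:1 ratio)
n(NaHCO3) in the whole flask = 4.909 × 10^-3 × 250.0/50.00 = 0.02455 mol
mass of NaHCO3 = 0.02455 × 84.01 = 2.062 g
% NaHCO3 = 2.062 / 2.326 × 100 = 88.66 %

88.66 %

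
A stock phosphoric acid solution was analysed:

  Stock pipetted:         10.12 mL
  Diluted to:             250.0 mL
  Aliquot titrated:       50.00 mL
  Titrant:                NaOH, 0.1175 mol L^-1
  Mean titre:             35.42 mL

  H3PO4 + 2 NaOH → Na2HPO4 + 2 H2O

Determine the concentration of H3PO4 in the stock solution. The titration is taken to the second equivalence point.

n(NaOH) = 0.03542 × 0.1175 = 4.162 × 10^-3 mol
From the 1:2 ratio, n(H3PO4) in the aliquot = 1/2 × 4.162 × 10^-3 = 2.081 × 10^-3 mol
[H3PO4]_dilute = 2.081 × 10^-3 / 0.05000 = 0.04162 mol/L
Dilution factor = 250.0 / 10.12 = 24.70
[H3PO4]_stock = 0.04162 × 24.70 = 1.028 mol/L

1.028 mol/L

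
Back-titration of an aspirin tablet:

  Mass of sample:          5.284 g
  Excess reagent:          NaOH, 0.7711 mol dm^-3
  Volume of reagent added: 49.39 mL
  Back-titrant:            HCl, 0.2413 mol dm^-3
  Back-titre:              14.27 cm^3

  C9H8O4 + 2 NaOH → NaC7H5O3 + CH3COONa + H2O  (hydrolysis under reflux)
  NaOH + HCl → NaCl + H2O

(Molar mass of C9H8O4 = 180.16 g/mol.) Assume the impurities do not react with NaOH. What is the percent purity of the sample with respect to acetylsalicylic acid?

59.06 %

n(NaOH) added = 0.04939 × 0.7711 = 0.03808 mol
n(HCl) used in back-titration = 0.01427 × 0.2413 = 3.443 × 10^-3 mol
n(NaOH) left over = 3.443 × 10^-3 mol (1:1 ratio)
n(NaOH) consumed by analyte = 0.03808 − 3.443 × 10^-3 = 0.03464 mol
From the 1:2 ratio, n(C9H8O4) = 1/2 × 0.03464 = 0.01732 mol
mass of C9H8O4 = 0.01732 × 180.16 = 3.120 g
% C9H8O4 = 3.120 / 5.284 × 100 = 59.06 %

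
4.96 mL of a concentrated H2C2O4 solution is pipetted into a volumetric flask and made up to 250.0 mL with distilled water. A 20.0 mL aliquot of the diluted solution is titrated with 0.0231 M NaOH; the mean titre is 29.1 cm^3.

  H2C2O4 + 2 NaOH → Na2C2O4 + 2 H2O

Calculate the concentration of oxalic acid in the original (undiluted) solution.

0.847 M

n(NaOH) = 0.0291 × 0.0231 = 6.72 × 10^-4 mol
From the 1:2 ratio, n(H2C2O4) in the aliquot = 1/2 × 6.72 × 10^-4 = 3.36 × 10^-4 mol
[H2C2O4]_dilute = 3.36 × 10^-4 / 0.0200 = 0.0168 mol/L
Dilution factor = 250.0 / 4.96 = 50.40
[H2C2O4]_stock = 0.0168 × 50.40 = 0.847 mol/L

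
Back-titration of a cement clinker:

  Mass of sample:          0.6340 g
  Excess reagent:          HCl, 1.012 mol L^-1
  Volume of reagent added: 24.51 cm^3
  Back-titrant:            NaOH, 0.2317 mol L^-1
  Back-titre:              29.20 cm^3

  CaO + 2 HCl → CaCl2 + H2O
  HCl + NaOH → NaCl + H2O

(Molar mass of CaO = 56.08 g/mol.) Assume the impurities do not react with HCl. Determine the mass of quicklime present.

n(HCl) added = 0.02451 × 1.012 = 0.02480 mol
n(NaOH) used in back-titration = 0.02920 × 0.2317 = 6.766 × 10^-3 mol
n(HCl) left over = 6.766 × 10^-3 mol (1:1 ratio)
n(HCl) consumed by analyte = 0.02480 − 6.766 × 10^-3 = 0.01804 mol
From the 1:2 ratio, n(CaO) = 1/2 × 0.01804 = 9.019 × 10^-3 mol
mass of CaO = 9.019 × 10^-3 × 56.08 = 0.5058 g

0.5058 g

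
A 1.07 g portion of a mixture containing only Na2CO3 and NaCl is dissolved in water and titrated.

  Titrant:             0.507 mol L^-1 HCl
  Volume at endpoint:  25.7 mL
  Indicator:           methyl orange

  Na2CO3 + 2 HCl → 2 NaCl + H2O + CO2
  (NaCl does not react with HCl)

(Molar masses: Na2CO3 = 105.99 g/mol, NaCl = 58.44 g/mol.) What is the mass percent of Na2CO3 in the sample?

n(HCl) = 0.0257 × 0.507 = 0.0130 mol
Let x = n(Na2CO3), y = n(NaCl).
Titrant: 2x = 0.0130;  mass: 105.99x + 58.44y = 1.07
Solving, x = 6.51 × 10^-3 mol, y = 6.49 × 10^-3 mol
mass of Na2CO3 = 6.51 × 10^-3 × 105.99 = 0.691 g
% Na2CO3 = 0.691 / 1.07 × 100 = 64.5 %

64.5 %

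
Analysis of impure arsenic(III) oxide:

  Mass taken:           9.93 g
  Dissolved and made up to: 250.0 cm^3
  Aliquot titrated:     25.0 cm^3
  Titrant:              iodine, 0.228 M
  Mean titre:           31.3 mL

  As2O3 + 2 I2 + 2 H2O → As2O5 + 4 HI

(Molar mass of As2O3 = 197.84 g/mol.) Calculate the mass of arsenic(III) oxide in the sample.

n(I2) per titration = 0.0313 × 0.228 = 7.14 × 10^-3 mol
From the 1:2 ratio, n(As2O3) in each aliquot = 1/2 × 7.14 × 10^-3 = 3.57 × 10^-3 mol
n(As2O3) in the whole flask = 3.57 × 10^-3 × 250.0/25.0 = 0.0357 mol
mass of As2O3 = 0.0357 × 197.84 = 7.06 g

7.06 g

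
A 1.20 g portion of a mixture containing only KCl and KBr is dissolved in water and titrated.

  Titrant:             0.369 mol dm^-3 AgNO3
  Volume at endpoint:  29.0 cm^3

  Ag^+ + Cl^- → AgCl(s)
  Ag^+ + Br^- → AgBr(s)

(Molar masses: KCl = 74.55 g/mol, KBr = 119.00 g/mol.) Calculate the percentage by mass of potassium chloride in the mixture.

10.3 %

n(AgNO3) = 0.0290 × 0.369 = 0.0107 mol
Let x = n(KCl), y = n(KBr).
Titrant: 1x + 1y = 0.0107;  mass: 74.55x + 119.00y = 1.20
Solving, x = 1.65 × 10^-3 mol, y = 9.05 × 10^-3 mol
mass of KCl = 1.65 × 10^-3 × 74.55 = 0.123 g
% KCl = 0.123 / 1.20 × 100 = 10.3 %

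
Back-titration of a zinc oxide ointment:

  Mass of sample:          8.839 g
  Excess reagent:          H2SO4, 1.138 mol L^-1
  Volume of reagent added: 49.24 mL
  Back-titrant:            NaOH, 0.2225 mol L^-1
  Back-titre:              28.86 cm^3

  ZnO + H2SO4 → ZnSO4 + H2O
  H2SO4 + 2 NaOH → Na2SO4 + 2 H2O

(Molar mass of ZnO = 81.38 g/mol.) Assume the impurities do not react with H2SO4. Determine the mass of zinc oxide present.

n(H2SO4) added = 0.04924 × 1.138 = 0.05604 mol
n(NaOH) used in back-titration = 0.02886 × 0.2225 = 6.421 × 10^-3 mol
From the 1:2 ratio, n(H2SO4) left over = 1/2 × 6.421 × 10^-3 = 3.211 × 10^-3 mol
n(H2SO4) consumed by analyte = 0.05604 − 3.211 × 10^-3 = 0.05282 mol
n(ZnO) = 0.05282 mol (1:1 ratio)
mass of ZnO = 0.05282 × 81.38 = 4.299 g

4.299 g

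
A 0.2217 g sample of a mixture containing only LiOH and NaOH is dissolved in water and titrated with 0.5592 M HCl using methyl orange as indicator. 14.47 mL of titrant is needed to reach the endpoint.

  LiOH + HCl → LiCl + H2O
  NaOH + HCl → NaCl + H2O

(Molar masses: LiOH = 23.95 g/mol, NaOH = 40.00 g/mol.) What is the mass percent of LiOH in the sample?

n(HCl) = 0.01447 × 0.5592 = 8.092 × 10^-3 mol
Let x = n(LiOH), y = n(NaOH).
Titrant: 1x + 1y = 8.092 × 10^-3;  mass: 23.95x + 40.00y = 0.2217
Solving, x = 6.353 × 10^-3 mol, y = 1.739 × 10^-3 mol
mass of LiOH = 6.353 × 10^-3 × 23.95 = 0.1522 g
% LiOH = 0.1522 / 0.2217 × 100 = 68.63 %

68.63 %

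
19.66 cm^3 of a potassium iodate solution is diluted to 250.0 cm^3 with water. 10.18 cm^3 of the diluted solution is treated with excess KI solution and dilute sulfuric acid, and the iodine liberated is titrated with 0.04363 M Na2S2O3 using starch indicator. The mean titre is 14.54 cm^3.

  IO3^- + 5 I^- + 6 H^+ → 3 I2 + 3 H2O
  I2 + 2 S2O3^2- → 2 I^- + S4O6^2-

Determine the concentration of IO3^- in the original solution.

0.1321 M

n(S2O3^2-) = 0.01454 × 0.04363 = 6.344 × 10^-4 mol
n(I2) = n(S2O3^2-)/2 = 3.172 × 10^-4 mol
From the 1:3 ratio, n(IO3^-) in the aliquot = 1/3 × 3.172 × 10^-4 = 1.057 × 10^-4 mol
[IO3^-]_dilute = 1.057 × 10^-4 / 0.01018 = 0.01039 mol/L
[IO3^-]_original = 0.01039 × 250.0/19.66 = 0.1321 mol/L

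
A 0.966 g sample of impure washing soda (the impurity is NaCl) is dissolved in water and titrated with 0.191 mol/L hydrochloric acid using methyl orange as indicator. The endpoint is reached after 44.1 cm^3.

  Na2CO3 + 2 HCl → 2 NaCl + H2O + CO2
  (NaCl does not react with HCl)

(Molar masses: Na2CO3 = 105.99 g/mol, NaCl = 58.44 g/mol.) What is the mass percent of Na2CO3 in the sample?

n(HCl) = 0.0441 × 0.191 = 8.42 × 10^-3 mol
Let x = n(Na2CO3), y = n(NaCl).
Titrant: 2x = 8.42 × 10^-3;  mass: 105.99x + 58.44y = 0.966
Solving, x = 4.21 × 10^-3 mol, y = 8.89 × 10^-3 mol
mass of Na2CO3 = 4.21 × 10^-3 × 105.99 = 0.446 g
% Na2CO3 = 0.446 / 0.966 × 100 = 46.2 %

46.2 %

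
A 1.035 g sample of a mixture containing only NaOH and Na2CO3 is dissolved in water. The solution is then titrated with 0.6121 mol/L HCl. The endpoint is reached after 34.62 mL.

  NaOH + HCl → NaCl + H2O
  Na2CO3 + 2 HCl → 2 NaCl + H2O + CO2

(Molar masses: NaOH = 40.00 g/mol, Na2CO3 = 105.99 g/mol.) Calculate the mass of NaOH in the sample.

0.2709 g

n(HCl) = 0.03462 × 0.6121 = 0.02119 mol
Let x = n(NaOH), y = n(Na2CO3).
Titrant: 1x + 2y = 0.02119;  mass: 40.00x + 105.99y = 1.035
Solving, x = 6.773 × 10^-3 mol, y = 7.209 × 10^-3 mol
mass of NaOH = 6.773 × 10^-3 × 40.00 = 0.2709 g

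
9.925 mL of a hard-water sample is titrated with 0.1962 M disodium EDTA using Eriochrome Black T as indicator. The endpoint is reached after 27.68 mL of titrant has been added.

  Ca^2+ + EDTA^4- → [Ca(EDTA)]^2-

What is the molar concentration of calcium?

0.5472 M

n(EDTA) = 0.02768 L × 0.1962 mol/L = 5.431 × 10^-3 mol
n(Ca2+) = 5.431 × 10^-3 mol (1:1 mole ratio)
[Ca2+] = 5.431 × 10^-3 mol / 0.009925 L = 0.5472 mol/L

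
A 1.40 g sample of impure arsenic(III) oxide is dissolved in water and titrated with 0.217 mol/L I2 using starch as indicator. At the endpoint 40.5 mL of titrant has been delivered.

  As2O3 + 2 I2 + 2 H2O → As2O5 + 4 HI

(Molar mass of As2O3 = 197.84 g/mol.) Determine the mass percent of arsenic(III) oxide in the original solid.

n(I2) = 0.0405 L × 0.217 mol/L = 8.79 × 10^-3 mol
From the 1:2 ratio, n(As2O3) = 1/2 × 8.79 × 10^-3 = 4.39 × 10^-3 mol
mass of As2O3 = 4.39 × 10^-3 × 197.84 g/mol = 0.869 g
% As2O3 = 0.869 / 1.40 × 100 = 62.1 %

62.1 %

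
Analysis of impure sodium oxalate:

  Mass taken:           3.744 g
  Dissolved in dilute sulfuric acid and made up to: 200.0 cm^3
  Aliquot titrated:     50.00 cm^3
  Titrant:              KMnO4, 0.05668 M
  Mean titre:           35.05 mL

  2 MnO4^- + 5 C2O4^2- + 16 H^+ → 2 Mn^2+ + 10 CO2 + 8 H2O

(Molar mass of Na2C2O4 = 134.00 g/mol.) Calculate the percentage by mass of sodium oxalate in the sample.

n(KMnO4) per titration = 0.03505 × 0.05668 = 1.987 × 10^-3 mol
From the 5:2 ratio, n(Na2C2O4) in each aliquot = 5/2 × 1.987 × 10^-3 = 4.967 × 10^-3 mol
n(Na2C2O4) in the whole flask = 4.967 × 10^-3 × 200.0/50.00 = 0.01987 mol
mass of Na2C2O4 = 0.01987 × 134.00 = 2.662 g
% Na2C2O4 = 2.662 / 3.744 × 100 = 71.10 %

71.10 %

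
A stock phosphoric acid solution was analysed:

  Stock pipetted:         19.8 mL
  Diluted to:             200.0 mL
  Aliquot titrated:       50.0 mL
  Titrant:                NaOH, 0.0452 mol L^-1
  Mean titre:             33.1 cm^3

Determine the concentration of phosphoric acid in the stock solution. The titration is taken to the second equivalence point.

0.151 mol/L

H3PO4 + 2 NaOH → Na2HPO4 + 2 H2O
n(NaOH) = 0.0331 × 0.0452 = 1.50 × 10^-3 mol
From the 1:2 ratio, n(H3PO4) in the aliquot = 1/2 × 1.50 × 10^-3 = 7.48 × 10^-4 mol
[H3PO4]_dilute = 7.48 × 10^-4 / 0.0500 = 0.0150 mol/L
Dilution factor = 200.0 / 19.8 = 10.10
[H3PO4]_stock = 0.0150 × 10.10 = 0.151 mol/L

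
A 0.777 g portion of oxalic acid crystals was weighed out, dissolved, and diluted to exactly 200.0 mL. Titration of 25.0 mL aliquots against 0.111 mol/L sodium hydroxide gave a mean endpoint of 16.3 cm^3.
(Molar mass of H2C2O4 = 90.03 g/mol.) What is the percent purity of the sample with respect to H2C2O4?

H2C2O4 + 2 NaOH → Na2C2O4 + 2 H2O
n(NaOH) per titration = 0.0163 × 0.111 = 1.81 × 10^-3 mol
From the 1:2 ratio, n(H2C2O4) in each aliquot = 1/2 × 1.81 × 10^-3 = 9.05 × 10^-4 mol
n(H2C2O4) in the whole flask = 9.05 × 10^-4 × 200.0/25.0 = 7.24 × 10^-3 mol
mass of H2C2O4 = 7.24 × 10^-3 × 90.03 = 0.652 g
% H2C2O4 = 0.652 / 0.777 × 100 = 83.9 %

83.9 %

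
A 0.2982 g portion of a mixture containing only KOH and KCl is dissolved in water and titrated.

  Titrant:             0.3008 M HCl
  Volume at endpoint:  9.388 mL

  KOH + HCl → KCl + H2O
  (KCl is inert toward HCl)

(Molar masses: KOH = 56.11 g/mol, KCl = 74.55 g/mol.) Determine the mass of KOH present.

n(HCl) = 0.009388 × 0.3008 = 2.824 × 10^-3 mol
Let x = n(KOH), y = n(KCl).
Titrant: 1x = 2.824 × 10^-3;  mass: 56.11x + 74.55y = 0.2982
Solving, x = 2.824 × 10^-3 mol, y = 1.875 × 10^-3 mol
mass of KOH = 2.824 × 10^-3 × 56.11 = 0.1584 g

0.1584 g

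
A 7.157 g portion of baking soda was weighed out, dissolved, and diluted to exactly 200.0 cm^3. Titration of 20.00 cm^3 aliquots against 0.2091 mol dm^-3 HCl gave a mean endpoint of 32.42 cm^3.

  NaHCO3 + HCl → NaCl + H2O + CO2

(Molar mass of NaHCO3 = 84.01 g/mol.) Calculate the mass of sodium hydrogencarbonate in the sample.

n(HCl) per titration = 0.03242 × 0.2091 = 6.779 × 10^-3 mol
n(NaHCO3) in each aliquot = 6.779 × 10^-3 mol (1:1 ratio)
n(NaHCO3) in the whole flask = 6.779 × 10^-3 × 200.0/20.00 = 0.06779 mol
mass of NaHCO3 = 0.06779 × 84.01 = 5.695 g

5.695 g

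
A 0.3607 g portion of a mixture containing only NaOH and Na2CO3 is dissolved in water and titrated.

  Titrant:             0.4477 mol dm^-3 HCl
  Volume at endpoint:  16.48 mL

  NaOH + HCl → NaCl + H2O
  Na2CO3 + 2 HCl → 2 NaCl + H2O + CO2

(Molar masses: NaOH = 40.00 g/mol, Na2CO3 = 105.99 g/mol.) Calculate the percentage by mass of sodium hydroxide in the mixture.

n(HCl) = 0.01648 × 0.4477 = 7.378 × 10^-3 mol
Let x = n(NaOH), y = n(Na2CO3).
Titrant: 1x + 2y = 7.378 × 10^-3;  mass: 40.00x + 105.99y = 0.3607
Solving, x = 2.332 × 10^-3 mol, y = 2.523 × 10^-3 mol
mass of NaOH = 2.332 × 10^-3 × 40.00 = 0.09327 g
% NaOH = 0.09327 / 0.3607 × 100 = 25.86 %

25.86 %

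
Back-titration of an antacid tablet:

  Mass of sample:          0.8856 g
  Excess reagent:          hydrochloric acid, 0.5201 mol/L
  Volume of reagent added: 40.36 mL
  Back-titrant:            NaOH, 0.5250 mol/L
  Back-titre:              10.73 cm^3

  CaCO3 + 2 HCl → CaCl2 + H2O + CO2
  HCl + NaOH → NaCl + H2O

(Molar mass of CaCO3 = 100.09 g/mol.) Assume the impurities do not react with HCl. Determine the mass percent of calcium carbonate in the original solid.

n(HCl) added = 0.04036 × 0.5201 = 0.02099 mol
n(NaOH) used in back-titration = 0.01073 × 0.5250 = 5.633 × 10^-3 mol
n(HCl) left over = 5.633 × 10^-3 mol (1:1 ratio)
n(HCl) consumed by analyte = 0.02099 − 5.633 × 10^-3 = 0.01536 mol
From the 1:2 ratio, n(CaCO3) = 1/2 × 0.01536 = 7.679 × 10^-3 mol
mass of CaCO3 = 7.679 × 10^-3 × 100.09 = 0.7686 g
% CaCO3 = 0.7686 / 0.8856 × 100 = 86.79 %

86.79 %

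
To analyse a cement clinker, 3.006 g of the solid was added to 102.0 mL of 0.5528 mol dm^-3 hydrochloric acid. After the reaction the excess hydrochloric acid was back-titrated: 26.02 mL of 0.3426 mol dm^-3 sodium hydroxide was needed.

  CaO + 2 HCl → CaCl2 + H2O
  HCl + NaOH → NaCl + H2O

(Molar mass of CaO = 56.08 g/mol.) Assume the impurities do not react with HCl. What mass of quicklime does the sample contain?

n(HCl) added = 0.1020 × 0.5528 = 0.05639 mol
n(NaOH) used in back-titration = 0.02602 × 0.3426 = 8.914 × 10^-3 mol
n(HCl) left over = 8.914 × 10^-3 mol (1:1 ratio)
n(HCl) consumed by analyte = 0.05639 − 8.914 × 10^-3 = 0.04747 mol
From the 1:2 ratio, n(CaO) = 1/2 × 0.04747 = 0.02374 mol
mass of CaO = 0.02374 × 56.08 = 1.331 g

1.331 g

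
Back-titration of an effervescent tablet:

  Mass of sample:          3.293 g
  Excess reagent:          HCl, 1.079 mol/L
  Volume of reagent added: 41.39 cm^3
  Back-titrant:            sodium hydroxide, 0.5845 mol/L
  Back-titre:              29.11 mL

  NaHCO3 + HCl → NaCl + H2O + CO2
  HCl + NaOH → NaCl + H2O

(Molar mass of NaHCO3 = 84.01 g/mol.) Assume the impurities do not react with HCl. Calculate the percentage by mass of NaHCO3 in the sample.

70.53 %

n(HCl) added = 0.04139 × 1.079 = 0.04466 mol
n(NaOH) used in back-titration = 0.02911 × 0.5845 = 0.01701 mol
n(HCl) left over = 0.01701 mol (1:1 ratio)
n(HCl) consumed by analyte = 0.04466 − 0.01701 = 0.02765 mol
n(NaHCO3) = 0.02765 mol (1:1 ratio)
mass of NaHCO3 = 0.02765 × 84.01 = 2.322 g
% NaHCO3 = 2.322 / 3.293 × 100 = 70.53 %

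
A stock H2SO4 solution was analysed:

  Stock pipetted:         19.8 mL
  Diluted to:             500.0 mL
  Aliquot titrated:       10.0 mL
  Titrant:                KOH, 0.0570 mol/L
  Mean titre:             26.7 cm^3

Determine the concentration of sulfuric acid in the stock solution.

1.92 mol/L

H2SO4 + 2 KOH → K2SO4 + 2 H2O
n(KOH) = 0.0267 × 0.0570 = 1.52 × 10^-3 mol
From the 1:2 ratio, n(H2SO4) in the aliquot = 1/2 × 1.52 × 10^-3 = 7.61 × 10^-4 mol
[H2SO4]_dilute = 7.61 × 10^-4 / 0.0100 = 0.0761 mol/L
Dilution factor = 500.0 / 19.8 = 25.25
[H2SO4]_stock = 0.0761 × 25.25 = 1.92 mol/L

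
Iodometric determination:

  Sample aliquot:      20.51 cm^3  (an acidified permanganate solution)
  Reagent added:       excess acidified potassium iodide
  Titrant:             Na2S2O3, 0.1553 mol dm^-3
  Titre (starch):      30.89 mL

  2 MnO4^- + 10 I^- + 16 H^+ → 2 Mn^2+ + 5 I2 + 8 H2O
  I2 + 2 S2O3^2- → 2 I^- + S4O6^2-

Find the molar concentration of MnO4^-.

0.04678 mol/L

n(S2O3^2-) = 0.03089 × 0.1553 = 4.797 × 10^-3 mol
n(I2) = n(S2O3^2-)/2 = 2.399 × 10^-3 mol
From the 2:5 ratio, n(MnO4^-) in the aliquot = 2/5 × 2.399 × 10^-3 = 9.594 × 10^-4 mol
[MnO4^-] = 9.594 × 10^-4 / 0.02051 = 0.04678 mol/L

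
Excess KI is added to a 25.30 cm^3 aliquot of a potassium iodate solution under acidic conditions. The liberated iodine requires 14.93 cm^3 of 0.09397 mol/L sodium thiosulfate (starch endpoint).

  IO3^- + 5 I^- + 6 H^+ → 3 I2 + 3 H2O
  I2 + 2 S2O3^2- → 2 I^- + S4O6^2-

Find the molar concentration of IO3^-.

n(S2O3^2-) = 0.01493 × 0.09397 = 1.403 × 10^-3 mol
n(I2) = n(S2O3^2-)/2 = 7.015 × 10^-4 mol
From the 1:3 ratio, n(IO3^-) in the aliquot = 1/3 × 7.015 × 10^-4 = 2.338 × 10^-4 mol
[IO3^-] = 2.338 × 10^-4 / 0.02530 = 0.009242 mol/L

0.009242 mol/L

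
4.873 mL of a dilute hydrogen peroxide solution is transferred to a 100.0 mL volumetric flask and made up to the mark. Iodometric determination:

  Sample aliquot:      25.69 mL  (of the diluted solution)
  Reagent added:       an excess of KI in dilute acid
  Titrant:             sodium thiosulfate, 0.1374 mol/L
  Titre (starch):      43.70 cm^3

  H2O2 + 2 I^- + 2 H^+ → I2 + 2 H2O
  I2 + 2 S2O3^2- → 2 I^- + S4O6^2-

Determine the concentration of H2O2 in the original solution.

n(S2O3^2-) = 0.04370 × 0.1374 = 6.004 × 10^-3 mol
n(I2) = n(S2O3^2-)/2 = 3.002 × 10^-3 mol
n(H2O2) in the aliquot = 3.002 × 10^-3 mol (1:1 ratio)
[H2O2]_dilute = 3.002 × 10^-3 / 0.02569 = 0.1169 mol/L
[H2O2]_original = 0.1169 × 100.0/4.873 = 2.398 mol/L

2.398 mol/L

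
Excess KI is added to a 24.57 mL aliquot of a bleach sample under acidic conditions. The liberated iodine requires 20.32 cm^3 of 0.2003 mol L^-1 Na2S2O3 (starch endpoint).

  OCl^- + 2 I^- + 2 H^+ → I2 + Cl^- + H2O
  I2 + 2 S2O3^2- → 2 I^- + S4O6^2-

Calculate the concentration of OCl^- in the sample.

n(S2O3^2-) = 0.02032 × 0.2003 = 4.070 × 10^-3 mol
n(I2) = n(S2O3^2-)/2 = 2.035 × 10^-3 mol
n(OCl^-) in the aliquot = 2.035 × 10^-3 mol (1:1 ratio)
[OCl^-] = 2.035 × 10^-3 / 0.02457 = 0.08283 mol/L

0.08283 mol/L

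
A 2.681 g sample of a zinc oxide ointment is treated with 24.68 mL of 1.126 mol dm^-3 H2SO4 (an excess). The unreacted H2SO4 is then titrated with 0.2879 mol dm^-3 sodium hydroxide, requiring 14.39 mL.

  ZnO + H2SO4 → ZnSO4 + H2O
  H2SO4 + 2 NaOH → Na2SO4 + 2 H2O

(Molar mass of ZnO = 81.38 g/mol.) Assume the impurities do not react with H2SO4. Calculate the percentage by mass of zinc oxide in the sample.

n(H2SO4) added = 0.02468 × 1.126 = 0.02779 mol
n(NaOH) used in back-titration = 0.01439 × 0.2879 = 4.143 × 10^-3 mol
From the 1:2 ratio, n(H2SO4) left over = 1/2 × 4.143 × 10^-3 = 2.071 × 10^-3 mol
n(H2SO4) consumed by analyte = 0.02779 − 2.071 × 10^-3 = 0.02572 mol
n(ZnO) = 0.02572 mol (1:1 ratio)
mass of ZnO = 0.02572 × 81.38 = 2.093 g
% ZnO = 2.093 / 2.681 × 100 = 78.07 %

78.07 %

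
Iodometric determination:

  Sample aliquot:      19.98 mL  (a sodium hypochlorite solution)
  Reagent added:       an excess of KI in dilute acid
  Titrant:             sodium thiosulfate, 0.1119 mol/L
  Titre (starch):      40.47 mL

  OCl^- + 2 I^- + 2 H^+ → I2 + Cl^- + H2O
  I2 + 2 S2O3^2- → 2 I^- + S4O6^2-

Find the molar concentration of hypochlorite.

n(S2O3^2-) = 0.04047 × 0.1119 = 4.529 × 10^-3 mol
n(I2) = n(S2O3^2-)/2 = 2.264 × 10^-3 mol
n(OCl^-) in the aliquot = 2.264 × 10^-3 mol (1:1 ratio)
[OCl^-] = 2.264 × 10^-3 / 0.01998 = 0.1133 mol/L

0.1133 mol/L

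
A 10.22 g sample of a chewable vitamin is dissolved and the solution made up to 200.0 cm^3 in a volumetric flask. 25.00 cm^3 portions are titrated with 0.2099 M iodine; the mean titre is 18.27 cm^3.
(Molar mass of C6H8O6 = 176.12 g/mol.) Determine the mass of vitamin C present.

C6H8O6 + I2 → C6H6O6 + 2 HI
n(I2) per titration = 0.01827 × 0.2099 = 3.835 × 10^-3 mol
n(C6H8O6) in each aliquot = 3.835 × 10^-3 mol (1:1 ratio)
n(C6H8O6) in the whole flask = 3.835 × 10^-3 × 200.0/25.00 = 0.03068 mol
mass of C6H8O6 = 0.03068 × 176.12 = 5.403 g

5.403 g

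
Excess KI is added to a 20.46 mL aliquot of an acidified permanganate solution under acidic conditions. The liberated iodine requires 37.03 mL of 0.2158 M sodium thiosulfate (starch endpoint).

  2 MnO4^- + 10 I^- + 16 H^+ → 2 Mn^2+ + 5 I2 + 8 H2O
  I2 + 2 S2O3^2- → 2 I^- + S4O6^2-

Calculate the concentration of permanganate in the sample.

n(S2O3^2-) = 0.03703 × 0.2158 = 7.991 × 10^-3 mol
n(I2) = n(S2O3^2-)/2 = 3.996 × 10^-3 mol
From the 2:5 ratio, n(MnO4^-) in the aliquot = 2/5 × 3.996 × 10^-3 = 1.598 × 10^-3 mol
[MnO4^-] = 1.598 × 10^-3 / 0.02046 = 0.07811 mol/L

0.07811 M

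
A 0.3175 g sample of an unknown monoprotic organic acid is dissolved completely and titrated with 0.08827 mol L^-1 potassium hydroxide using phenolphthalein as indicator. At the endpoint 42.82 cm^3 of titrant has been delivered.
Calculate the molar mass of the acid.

n(KOH) = 0.04282 L × 0.08827 mol/L = 3.780 × 10^-3 mol
n(HA) = 3.780 × 10^-3 mol (1:1 ratio)
M = m / n = 0.3175 g / 3.780 × 10^-3 mol = 84.00 g/mol

84.00 g/mol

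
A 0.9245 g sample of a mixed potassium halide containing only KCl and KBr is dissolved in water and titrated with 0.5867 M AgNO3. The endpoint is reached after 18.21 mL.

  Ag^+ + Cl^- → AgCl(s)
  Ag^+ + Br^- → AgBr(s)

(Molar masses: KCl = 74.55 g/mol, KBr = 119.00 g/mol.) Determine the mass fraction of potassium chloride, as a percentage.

n(AgNO3) = 0.01821 × 0.5867 = 0.01068 mol
Let x = n(KCl), y = n(KBr).
Titrant: 1x + 1y = 0.01068;  mass: 74.55x + 119.00y = 0.9245
Solving, x = 7.804 × 10^-3 mol, y = 2.880 × 10^-3 mol
mass of KCl = 7.804 × 10^-3 × 74.55 = 0.5818 g
% KCl = 0.5818 / 0.9245 × 100 = 62.93 %

62.93 %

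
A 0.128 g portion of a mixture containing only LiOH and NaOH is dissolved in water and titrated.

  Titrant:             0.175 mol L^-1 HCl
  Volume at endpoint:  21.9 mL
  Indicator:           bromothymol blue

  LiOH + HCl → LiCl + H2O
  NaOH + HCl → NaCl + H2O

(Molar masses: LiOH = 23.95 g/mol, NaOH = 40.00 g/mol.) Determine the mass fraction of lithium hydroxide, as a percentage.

n(HCl) = 0.0219 × 0.175 = 3.83 × 10^-3 mol
Let x = n(LiOH), y = n(NaOH).
Titrant: 1x + 1y = 3.83 × 10^-3;  mass: 23.95x + 40.00y = 0.128
Solving, x = 1.58 × 10^-3 mol, y = 2.26 × 10^-3 mol
mass of LiOH = 1.58 × 10^-3 × 23.95 = 0.0378 g
% LiOH = 0.0378 / 0.128 × 100 = 29.5 %

29.5 %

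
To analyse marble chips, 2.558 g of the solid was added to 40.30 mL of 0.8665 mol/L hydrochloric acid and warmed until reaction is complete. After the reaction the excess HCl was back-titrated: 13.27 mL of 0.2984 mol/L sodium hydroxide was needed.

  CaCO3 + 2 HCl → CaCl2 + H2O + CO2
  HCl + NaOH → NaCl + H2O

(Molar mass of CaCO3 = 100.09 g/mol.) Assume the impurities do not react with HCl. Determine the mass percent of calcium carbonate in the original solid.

60.57 %

n(HCl) added = 0.04030 × 0.8665 = 0.03492 mol
n(NaOH) used in back-titration = 0.01327 × 0.2984 = 3.960 × 10^-3 mol
n(HCl) left over = 3.960 × 10^-3 mol (1:1 ratio)
n(HCl) consumed by analyte = 0.03492 − 3.960 × 10^-3 = 0.03096 mol
From the 1:2 ratio, n(CaCO3) = 1/2 × 0.03096 = 0.01548 mol
mass of CaCO3 = 0.01548 × 100.09 = 1.549 g
% CaCO3 = 1.549 / 2.558 × 100 = 60.57 %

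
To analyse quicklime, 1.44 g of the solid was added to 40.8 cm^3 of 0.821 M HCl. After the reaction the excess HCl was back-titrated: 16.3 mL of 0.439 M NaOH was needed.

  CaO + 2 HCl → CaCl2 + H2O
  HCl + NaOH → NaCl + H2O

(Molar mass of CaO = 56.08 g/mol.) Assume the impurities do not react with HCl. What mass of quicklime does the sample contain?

0.739 g

n(HCl) added = 0.0408 × 0.821 = 0.0335 mol
n(NaOH) used in back-titration = 0.0163 × 0.439 = 7.16 × 10^-3 mol
n(HCl) left over = 7.16 × 10^-3 mol (1:1 ratio)
n(HCl) consumed by analyte = 0.0335 − 7.16 × 10^-3 = 0.0263 mol
From the 1:2 ratio, n(CaO) = 1/2 × 0.0263 = 0.0132 mol
mass of CaO = 0.0132 × 56.08 = 0.739 g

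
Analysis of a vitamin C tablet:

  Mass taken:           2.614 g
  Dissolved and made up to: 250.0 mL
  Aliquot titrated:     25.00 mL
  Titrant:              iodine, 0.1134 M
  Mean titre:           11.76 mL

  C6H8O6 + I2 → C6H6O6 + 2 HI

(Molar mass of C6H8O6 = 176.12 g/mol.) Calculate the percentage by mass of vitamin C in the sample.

n(I2) per titration = 0.01176 × 0.1134 = 1.334 × 10^-3 mol
n(C6H8O6) in each aliquot = 1.334 × 10^-3 mol (1:1 ratio)
n(C6H8O6) in the whole flask = 1.334 × 10^-3 × 250.0/25.00 = 0.01334 mol
mass of C6H8O6 = 0.01334 × 176.12 = 2.349 g
% C6H8O6 = 2.349 / 2.614 × 100 = 89.85 %

89.85 %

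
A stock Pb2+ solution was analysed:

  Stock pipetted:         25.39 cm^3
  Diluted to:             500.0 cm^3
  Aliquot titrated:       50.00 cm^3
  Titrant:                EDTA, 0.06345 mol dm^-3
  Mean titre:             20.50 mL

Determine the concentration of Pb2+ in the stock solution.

0.5123 mol/L

Pb^2+ + EDTA^4- → [Pb(EDTA)]^2-
n(EDTA) = 0.02050 × 0.06345 = 1.301 × 10^-3 mol
n(Pb2+) in the aliquot = 1.301 × 10^-3 mol (1:1 ratio)
[Pb2+]_dilute = 1.301 × 10^-3 / 0.05000 = 0.02601 mol/L
Dilution factor = 500.0 / 25.39 = 19.69
[Pb2+]_stock = 0.02601 × 19.69 = 0.5123 mol/L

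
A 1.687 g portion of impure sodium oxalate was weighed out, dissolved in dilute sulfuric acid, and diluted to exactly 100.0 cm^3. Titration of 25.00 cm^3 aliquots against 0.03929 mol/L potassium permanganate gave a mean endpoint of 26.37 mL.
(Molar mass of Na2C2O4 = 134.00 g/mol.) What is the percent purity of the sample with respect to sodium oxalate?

82.30 %

2 MnO4^- + 5 C2O4^2- + 16 H^+ → 2 Mn^2+ + 10 CO2 + 8 H2O
n(KMnO4) per titration = 0.02637 × 0.03929 = 1.036 × 10^-3 mol
From the 5:2 ratio, n(Na2C2O4) in each aliquot = 5/2 × 1.036 × 10^-3 = 2.590 × 10^-3 mol
n(Na2C2O4) in the whole flask = 2.590 × 10^-3 × 100.0/25.00 = 0.01036 mol
mass of Na2C2O4 = 0.01036 × 134.00 = 1.388 g
% Na2C2O4 = 1.388 / 1.687 × 100 = 82.30 %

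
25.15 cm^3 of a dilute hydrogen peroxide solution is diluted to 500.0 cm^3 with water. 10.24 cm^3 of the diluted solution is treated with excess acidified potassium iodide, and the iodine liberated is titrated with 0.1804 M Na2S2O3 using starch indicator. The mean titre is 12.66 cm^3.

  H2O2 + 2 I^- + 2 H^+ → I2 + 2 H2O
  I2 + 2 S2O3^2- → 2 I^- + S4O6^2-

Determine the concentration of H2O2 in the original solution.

2.217 M

n(S2O3^2-) = 0.01266 × 0.1804 = 2.284 × 10^-3 mol
n(I2) = n(S2O3^2-)/2 = 1.142 × 10^-3 mol
n(H2O2) in the aliquot = 1.142 × 10^-3 mol (1:1 ratio)
[H2O2]_dilute = 1.142 × 10^-3 / 0.01024 = 0.1115 mol/L
[H2O2]_original = 0.1115 × 500.0/25.15 = 2.217 mol/L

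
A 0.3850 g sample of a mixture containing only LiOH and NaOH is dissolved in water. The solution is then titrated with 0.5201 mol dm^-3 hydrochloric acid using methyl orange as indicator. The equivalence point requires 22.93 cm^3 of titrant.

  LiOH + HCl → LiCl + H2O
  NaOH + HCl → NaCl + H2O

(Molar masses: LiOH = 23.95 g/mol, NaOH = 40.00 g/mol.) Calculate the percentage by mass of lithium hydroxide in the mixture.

n(HCl) = 0.02293 × 0.5201 = 0.01193 mol
Let x = n(LiOH), y = n(NaOH).
Titrant: 1x + 1y = 0.01193;  mass: 23.95x + 40.00y = 0.3850
Solving, x = 5.734 × 10^-3 mol, y = 6.192 × 10^-3 mol
mass of LiOH = 5.734 × 10^-3 × 23.95 = 0.1373 g
% LiOH = 0.1373 / 0.3850 × 100 = 35.67 %

35.67 %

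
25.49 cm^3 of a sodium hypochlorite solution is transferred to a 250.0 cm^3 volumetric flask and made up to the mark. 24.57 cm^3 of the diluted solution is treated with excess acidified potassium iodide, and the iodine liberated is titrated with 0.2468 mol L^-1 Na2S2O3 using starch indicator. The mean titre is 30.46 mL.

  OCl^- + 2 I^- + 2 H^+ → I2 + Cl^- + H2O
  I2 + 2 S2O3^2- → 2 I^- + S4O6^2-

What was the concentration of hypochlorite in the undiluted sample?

1.500 mol/L

n(S2O3^2-) = 0.03046 × 0.2468 = 7.518 × 10^-3 mol
n(I2) = n(S2O3^2-)/2 = 3.759 × 10^-3 mol
n(OCl^-) in the aliquot = 3.759 × 10^-3 mol (1:1 ratio)
[OCl^-]_dilute = 3.759 × 10^-3 / 0.02457 = 0.1530 mol/L
[OCl^-]_original = 0.1530 × 250.0/25.49 = 1.500 mol/L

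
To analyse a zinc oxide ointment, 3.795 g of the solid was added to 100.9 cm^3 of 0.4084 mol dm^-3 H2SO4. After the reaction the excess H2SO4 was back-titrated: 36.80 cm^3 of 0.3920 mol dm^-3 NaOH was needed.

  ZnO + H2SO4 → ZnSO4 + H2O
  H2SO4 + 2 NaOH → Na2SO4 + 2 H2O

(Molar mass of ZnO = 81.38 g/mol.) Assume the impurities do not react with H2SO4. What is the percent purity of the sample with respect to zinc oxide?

n(H2SO4) added = 0.1009 × 0.4084 = 0.04121 mol
n(NaOH) used in back-titration = 0.03680 × 0.3920 = 0.01443 mol
From the 1:2 ratio, n(H2SO4) left over = 1/2 × 0.01443 = 7.213 × 10^-3 mol
n(H2SO4) consumed by analyte = 0.04121 − 7.213 × 10^-3 = 0.03399 mol
n(ZnO) = 0.03399 mol (1:1 ratio)
mass of ZnO = 0.03399 × 81.38 = 2.766 g
% ZnO = 2.766 / 3.795 × 100 = 72.90 %

72.90 %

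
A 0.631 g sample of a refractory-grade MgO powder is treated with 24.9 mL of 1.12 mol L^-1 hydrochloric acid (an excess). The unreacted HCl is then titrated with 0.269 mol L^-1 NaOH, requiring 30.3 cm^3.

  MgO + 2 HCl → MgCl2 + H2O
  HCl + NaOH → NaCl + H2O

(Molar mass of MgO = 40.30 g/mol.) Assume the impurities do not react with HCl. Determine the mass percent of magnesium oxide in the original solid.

n(HCl) added = 0.0249 × 1.12 = 0.0279 mol
n(NaOH) used in back-titration = 0.0303 × 0.269 = 8.15 × 10^-3 mol
n(HCl) left over = 8.15 × 10^-3 mol (1:1 ratio)
n(HCl) consumed by analyte = 0.0279 − 8.15 × 10^-3 = 0.0197 mol
From the 1:2 ratio, n(MgO) = 1/2 × 0.0197 = 9.87 × 10^-3 mol
mass of MgO = 9.87 × 10^-3 × 40.30 = 0.398 g
% MgO = 0.398 / 0.631 × 100 = 63.0 %

63.0 %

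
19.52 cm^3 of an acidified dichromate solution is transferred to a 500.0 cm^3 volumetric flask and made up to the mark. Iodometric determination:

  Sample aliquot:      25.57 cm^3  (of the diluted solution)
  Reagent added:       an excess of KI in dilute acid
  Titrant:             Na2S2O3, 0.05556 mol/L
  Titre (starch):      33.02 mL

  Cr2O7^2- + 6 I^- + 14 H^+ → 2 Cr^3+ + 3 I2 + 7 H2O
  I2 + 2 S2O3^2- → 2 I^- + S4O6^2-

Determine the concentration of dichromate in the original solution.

0.3063 mol/L

n(S2O3^2-) = 0.03302 × 0.05556 = 1.835 × 10^-3 mol
n(I2) = n(S2O3^2-)/2 = 9.173 × 10^-4 mol
From the 1:3 ratio, n(Cr2O7^2-) in the aliquot = 1/3 × 9.173 × 10^-4 = 3.058 × 10^-4 mol
[Cr2O7^2-]_dilute = 3.058 × 10^-4 / 0.02557 = 0.01196 mol/L
[Cr2O7^2-]_original = 0.01196 × 500.0/19.52 = 0.3063 mol/L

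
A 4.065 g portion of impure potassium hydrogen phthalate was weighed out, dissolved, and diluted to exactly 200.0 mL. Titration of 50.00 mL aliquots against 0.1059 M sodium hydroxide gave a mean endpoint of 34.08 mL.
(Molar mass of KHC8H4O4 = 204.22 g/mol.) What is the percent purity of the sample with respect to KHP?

72.53 %

KHC8H4O4 + NaOH → KNaC8H4O4 + H2O
n(NaOH) per titration = 0.03408 × 0.1059 = 3.609 × 10^-3 mol
n(KHC8H4O4) in each aliquot = 3.609 × 10^-3 mol (1:1 ratio)
n(KHC8H4O4) in the whole flask = 3.609 × 10^-3 × 200.0/50.00 = 0.01444 mol
mass of KHC8H4O4 = 0.01444 × 204.22 = 2.948 g
% KHC8H4O4 = 2.948 / 4.065 × 100 = 72.53 %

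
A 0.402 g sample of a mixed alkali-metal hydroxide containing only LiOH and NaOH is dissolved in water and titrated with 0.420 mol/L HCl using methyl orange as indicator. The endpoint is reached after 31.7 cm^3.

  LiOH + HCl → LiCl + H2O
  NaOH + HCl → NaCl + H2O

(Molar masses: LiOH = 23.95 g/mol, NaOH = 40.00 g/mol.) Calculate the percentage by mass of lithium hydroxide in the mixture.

48.5 %

n(HCl) = 0.0317 × 0.420 = 0.0133 mol
Let x = n(LiOH), y = n(NaOH).
Titrant: 1x + 1y = 0.0133;  mass: 23.95x + 40.00y = 0.402
Solving, x = 8.13 × 10^-3 mol, y = 5.18 × 10^-3 mol
mass of LiOH = 8.13 × 10^-3 × 23.95 = 0.195 g
% LiOH = 0.195 / 0.402 × 100 = 48.5 %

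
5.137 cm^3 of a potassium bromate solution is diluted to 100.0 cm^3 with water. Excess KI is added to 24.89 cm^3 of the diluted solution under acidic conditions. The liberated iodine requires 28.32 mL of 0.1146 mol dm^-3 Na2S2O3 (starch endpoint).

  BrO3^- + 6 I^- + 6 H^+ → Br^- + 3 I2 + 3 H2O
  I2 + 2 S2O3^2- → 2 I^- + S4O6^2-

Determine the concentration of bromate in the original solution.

0.4231 mol/L

n(S2O3^2-) = 0.02832 × 0.1146 = 3.245 × 10^-3 mol
n(I2) = n(S2O3^2-)/2 = 1.623 × 10^-3 mol
From the 1:3 ratio, n(BrO3^-) in the aliquot = 1/3 × 1.623 × 10^-3 = 5.409 × 10^-4 mol
[BrO3^-]_dilute = 5.409 × 10^-4 / 0.02489 = 0.02173 mol/L
[BrO3^-]_original = 0.02173 × 100.0/5.137 = 0.4231 mol/L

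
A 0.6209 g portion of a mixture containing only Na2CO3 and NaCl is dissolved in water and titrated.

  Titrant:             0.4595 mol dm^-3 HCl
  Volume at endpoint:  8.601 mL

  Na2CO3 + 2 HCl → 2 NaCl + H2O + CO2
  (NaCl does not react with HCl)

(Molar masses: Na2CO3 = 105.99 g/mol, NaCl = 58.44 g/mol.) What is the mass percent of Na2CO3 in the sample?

33.73 %

n(HCl) = 0.008601 × 0.4595 = 3.952 × 10^-3 mol
Let x = n(Na2CO3), y = n(NaCl).
Titrant: 2x = 3.952 × 10^-3;  mass: 105.99x + 58.44y = 0.6209
Solving, x = 1.976 × 10^-3 mol, y = 7.041 × 10^-3 mol
mass of Na2CO3 = 1.976 × 10^-3 × 105.99 = 0.2094 g
% Na2CO3 = 0.2094 / 0.6209 × 100 = 33.73 %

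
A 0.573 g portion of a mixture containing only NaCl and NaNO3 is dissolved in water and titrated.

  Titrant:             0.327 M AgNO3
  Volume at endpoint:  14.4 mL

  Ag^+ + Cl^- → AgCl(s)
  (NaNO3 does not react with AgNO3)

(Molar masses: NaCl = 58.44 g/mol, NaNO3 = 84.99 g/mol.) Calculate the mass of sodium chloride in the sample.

0.275 g

n(AgNO3) = 0.0144 × 0.327 = 4.71 × 10^-3 mol
Let x = n(NaCl), y = n(NaNO3).
Titrant: 1x = 4.71 × 10^-3;  mass: 58.44x + 84.99y = 0.573
Solving, x = 4.71 × 10^-3 mol, y = 3.50 × 10^-3 mol
mass of NaCl = 4.71 × 10^-3 × 58.44 = 0.275 g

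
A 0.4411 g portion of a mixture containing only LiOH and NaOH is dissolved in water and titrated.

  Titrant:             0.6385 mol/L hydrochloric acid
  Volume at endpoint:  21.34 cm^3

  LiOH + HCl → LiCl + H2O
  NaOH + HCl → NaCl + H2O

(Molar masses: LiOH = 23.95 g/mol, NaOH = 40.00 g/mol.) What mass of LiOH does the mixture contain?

0.1551 g

n(HCl) = 0.02134 × 0.6385 = 0.01363 mol
Let x = n(LiOH), y = n(NaOH).
Titrant: 1x + 1y = 0.01363;  mass: 23.95x + 40.00y = 0.4411
Solving, x = 6.475 × 10^-3 mol, y = 7.151 × 10^-3 mol
mass of LiOH = 6.475 × 10^-3 × 23.95 = 0.1551 g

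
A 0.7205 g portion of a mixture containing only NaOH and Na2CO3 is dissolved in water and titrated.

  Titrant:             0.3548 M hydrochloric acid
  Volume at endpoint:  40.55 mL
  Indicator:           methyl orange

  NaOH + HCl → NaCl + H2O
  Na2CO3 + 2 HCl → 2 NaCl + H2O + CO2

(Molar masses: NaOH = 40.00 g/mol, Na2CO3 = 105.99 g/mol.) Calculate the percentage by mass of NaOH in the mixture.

n(HCl) = 0.04055 × 0.3548 = 0.01439 mol
Let x = n(NaOH), y = n(Na2CO3).
Titrant: 1x + 2y = 0.01439;  mass: 40.00x + 105.99y = 0.7205
Solving, x = 3.228 × 10^-3 mol, y = 5.580 × 10^-3 mol
mass of NaOH = 3.228 × 10^-3 × 40.00 = 0.1291 g
% NaOH = 0.1291 / 0.7205 × 100 = 17.92 %

17.92 %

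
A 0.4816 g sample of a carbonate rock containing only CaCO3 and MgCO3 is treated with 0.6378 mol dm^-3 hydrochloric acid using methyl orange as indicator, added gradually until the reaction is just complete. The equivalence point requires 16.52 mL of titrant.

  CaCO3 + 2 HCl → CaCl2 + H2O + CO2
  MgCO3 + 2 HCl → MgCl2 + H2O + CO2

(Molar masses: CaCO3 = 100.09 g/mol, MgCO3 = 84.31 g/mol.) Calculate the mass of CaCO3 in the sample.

0.2374 g

n(HCl) = 0.01652 × 0.6378 = 0.01054 mol
Let x = n(CaCO3), y = n(MgCO3).
Titrant: 2x + 2y = 0.01054;  mass: 100.09x + 84.31y = 0.4816
Solving, x = 2.372 × 10^-3 mol, y = 2.896 × 10^-3 mol
mass of CaCO3 = 2.372 × 10^-3 × 100.09 = 0.2374 g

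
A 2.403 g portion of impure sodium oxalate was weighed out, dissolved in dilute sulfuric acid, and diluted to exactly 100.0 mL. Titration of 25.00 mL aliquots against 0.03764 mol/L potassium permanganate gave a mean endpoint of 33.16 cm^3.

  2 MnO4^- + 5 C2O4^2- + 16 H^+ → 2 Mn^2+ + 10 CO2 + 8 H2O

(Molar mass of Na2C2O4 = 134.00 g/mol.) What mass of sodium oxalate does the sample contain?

n(KMnO4) per titration = 0.03316 × 0.03764 = 1.248 × 10^-3 mol
From the 5:2 ratio, n(Na2C2O4) in each aliquot = 5/2 × 1.248 × 10^-3 = 3.120 × 10^-3 mol
n(Na2C2O4) in the whole flask = 3.120 × 10^-3 × 100.0/25.00 = 0.01248 mol
mass of Na2C2O4 = 0.01248 × 134.00 = 1.673 g

1.673 g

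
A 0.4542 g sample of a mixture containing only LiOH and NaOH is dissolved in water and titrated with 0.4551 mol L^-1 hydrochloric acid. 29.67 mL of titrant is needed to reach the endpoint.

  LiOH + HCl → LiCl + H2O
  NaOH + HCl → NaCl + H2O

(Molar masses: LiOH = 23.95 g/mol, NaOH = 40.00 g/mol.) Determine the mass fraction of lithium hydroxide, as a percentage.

28.23 %

n(HCl) = 0.02967 × 0.4551 = 0.01350 mol
Let x = n(LiOH), y = n(NaOH).
Titrant: 1x + 1y = 0.01350;  mass: 23.95x + 40.00y = 0.4542
Solving, x = 5.353 × 10^-3 mol, y = 8.150 × 10^-3 mol
mass of LiOH = 5.353 × 10^-3 × 23.95 = 0.1282 g
% LiOH = 0.1282 / 0.4542 × 100 = 28.23 %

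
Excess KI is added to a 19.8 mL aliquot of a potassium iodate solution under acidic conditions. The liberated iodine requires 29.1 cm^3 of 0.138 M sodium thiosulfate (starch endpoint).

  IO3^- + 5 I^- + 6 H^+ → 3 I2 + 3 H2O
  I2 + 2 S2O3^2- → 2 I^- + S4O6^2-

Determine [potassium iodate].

n(S2O3^2-) = 0.0291 × 0.138 = 4.02 × 10^-3 mol
n(I2) = n(S2O3^2-)/2 = 2.01 × 10^-3 mol
From the 1:3 ratio, n(IO3^-) in the aliquot = 1/3 × 2.01 × 10^-3 = 6.69 × 10^-4 mol
[IO3^-] = 6.69 × 10^-4 / 0.0198 = 0.0338 mol/L

0.0338 M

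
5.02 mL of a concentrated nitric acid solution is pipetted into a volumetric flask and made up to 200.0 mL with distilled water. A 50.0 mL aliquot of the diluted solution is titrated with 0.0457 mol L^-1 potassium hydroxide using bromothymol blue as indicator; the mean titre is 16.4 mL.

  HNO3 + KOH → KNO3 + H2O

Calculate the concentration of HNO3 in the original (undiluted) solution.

0.597 mol/L

n(KOH) = 0.0164 × 0.0457 = 7.49 × 10^-4 mol
n(HNO3) in the aliquot = 7.49 × 10^-4 mol (1:1 ratio)
[HNO3]_dilute = 7.49 × 10^-4 / 0.0500 = 0.0150 mol/L
Dilution factor = 200.0 / 5.02 = 39.84
[HNO3]_stock = 0.0150 × 39.84 = 0.597 mol/L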